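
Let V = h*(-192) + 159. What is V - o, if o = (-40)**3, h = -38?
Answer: 71455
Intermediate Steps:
o = -64000
V = 7455 (V = -38*(-192) + 159 = 7296 + 159 = 7455)
V - o = 7455 - 1*(-64000) = 7455 + 64000 = 71455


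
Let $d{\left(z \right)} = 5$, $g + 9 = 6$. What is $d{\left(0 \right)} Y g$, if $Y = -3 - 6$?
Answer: $135$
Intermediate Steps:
$g = -3$ ($g = -9 + 6 = -3$)
$Y = -9$ ($Y = -3 - 6 = -9$)
$d{\left(0 \right)} Y g = 5 \left(-9\right) \left(-3\right) = \left(-45\right) \left(-3\right) = 135$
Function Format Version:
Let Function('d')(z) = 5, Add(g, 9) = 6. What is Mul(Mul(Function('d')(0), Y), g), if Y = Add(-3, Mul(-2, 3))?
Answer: 135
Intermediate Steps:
g = -3 (g = Add(-9, 6) = -3)
Y = -9 (Y = Add(-3, -6) = -9)
Mul(Mul(Function('d')(0), Y), g) = Mul(Mul(5, -9), -3) = Mul(-45, -3) = 135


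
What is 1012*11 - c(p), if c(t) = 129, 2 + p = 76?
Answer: 11003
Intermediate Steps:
p = 74 (p = -2 + 76 = 74)
1012*11 - c(p) = 1012*11 - 1*129 = 11132 - 129 = 11003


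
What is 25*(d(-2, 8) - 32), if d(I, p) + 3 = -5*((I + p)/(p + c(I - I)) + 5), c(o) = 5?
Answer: -20250/13 ≈ -1557.7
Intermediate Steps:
d(I, p) = -28 - 5*(I + p)/(5 + p) (d(I, p) = -3 - 5*((I + p)/(p + 5) + 5) = -3 - 5*((I + p)/(5 + p) + 5) = -3 - 5*(5 + (I + p)/(5 + p)) = -3 + (-25 - 5*(I + p)/(5 + p)) = -28 - 5*(I + p)/(5 + p))
25*(d(-2, 8) - 32) = 25*((-140 - 33*8 - 5*(-2))/(5 + 8) - 32) = 25*((-140 - 264 + 10)/13 - 32) = 25*((1/13)*(-394) - 32) = 25*(-394/13 - 32) = 25*(-810/13) = -20250/13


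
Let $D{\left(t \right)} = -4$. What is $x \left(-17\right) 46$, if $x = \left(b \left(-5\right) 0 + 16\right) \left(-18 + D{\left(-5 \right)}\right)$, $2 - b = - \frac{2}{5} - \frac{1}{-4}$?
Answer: $275264$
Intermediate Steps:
$b = \frac{43}{20}$ ($b = 2 - \left(- \frac{2}{5} - \frac{1}{-4}\right) = 2 - \left(\left(-2\right) \frac{1}{5} - - \frac{1}{4}\right) = 2 - \left(- \frac{2}{5} + \frac{1}{4}\right) = 2 - - \frac{3}{20} = 2 + \frac{3}{20} = \frac{43}{20} \approx 2.15$)
$x = -352$ ($x = \left(\frac{43}{20} \left(-5\right) 0 + 16\right) \left(-18 - 4\right) = \left(\left(- \frac{43}{4}\right) 0 + 16\right) \left(-22\right) = \left(0 + 16\right) \left(-22\right) = 16 \left(-22\right) = -352$)
$x \left(-17\right) 46 = \left(-352\right) \left(-17\right) 46 = 5984 \cdot 46 = 275264$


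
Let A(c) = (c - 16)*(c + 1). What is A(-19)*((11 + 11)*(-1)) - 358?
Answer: -14218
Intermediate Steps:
A(c) = (1 + c)*(-16 + c) (A(c) = (-16 + c)*(1 + c) = (1 + c)*(-16 + c))
A(-19)*((11 + 11)*(-1)) - 358 = (-16 + (-19)**2 - 15*(-19))*((11 + 11)*(-1)) - 358 = (-16 + 361 + 285)*(22*(-1)) - 358 = 630*(-22) - 358 = -13860 - 358 = -14218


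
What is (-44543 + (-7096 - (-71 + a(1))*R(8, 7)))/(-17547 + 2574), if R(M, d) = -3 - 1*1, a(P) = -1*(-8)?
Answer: 2471/713 ≈ 3.4656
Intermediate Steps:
a(P) = 8
R(M, d) = -4 (R(M, d) = -3 - 1 = -4)
(-44543 + (-7096 - (-71 + a(1))*R(8, 7)))/(-17547 + 2574) = (-44543 + (-7096 - (-71 + 8)*(-4)))/(-17547 + 2574) = (-44543 + (-7096 - (-63)*(-4)))/(-14973) = (-44543 + (-7096 - 1*252))*(-1/14973) = (-44543 + (-7096 - 252))*(-1/14973) = (-44543 - 7348)*(-1/14973) = -51891*(-1/14973) = 2471/713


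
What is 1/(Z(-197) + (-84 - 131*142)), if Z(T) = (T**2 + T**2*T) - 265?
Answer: -1/7625515 ≈ -1.3114e-7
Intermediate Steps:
Z(T) = -265 + T**2 + T**3 (Z(T) = (T**2 + T**3) - 265 = -265 + T**2 + T**3)
1/(Z(-197) + (-84 - 131*142)) = 1/((-265 + (-197)**2 + (-197)**3) + (-84 - 131*142)) = 1/((-265 + 38809 - 7645373) + (-84 - 18602)) = 1/(-7606829 - 18686) = 1/(-7625515) = -1/7625515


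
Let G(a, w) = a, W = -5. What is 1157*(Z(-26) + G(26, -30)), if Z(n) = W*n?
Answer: 180492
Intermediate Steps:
Z(n) = -5*n
1157*(Z(-26) + G(26, -30)) = 1157*(-5*(-26) + 26) = 1157*(130 + 26) = 1157*156 = 180492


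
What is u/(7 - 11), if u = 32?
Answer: -8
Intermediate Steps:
u/(7 - 11) = 32/(7 - 11) = 32/(-4) = 32*(-¼) = -8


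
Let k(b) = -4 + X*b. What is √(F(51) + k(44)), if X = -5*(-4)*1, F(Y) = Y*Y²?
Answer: √133527 ≈ 365.41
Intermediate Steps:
F(Y) = Y³
X = 20 (X = 20*1 = 20)
k(b) = -4 + 20*b
√(F(51) + k(44)) = √(51³ + (-4 + 20*44)) = √(132651 + (-4 + 880)) = √(132651 + 876) = √133527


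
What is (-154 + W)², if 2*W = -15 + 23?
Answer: 22500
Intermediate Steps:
W = 4 (W = (-15 + 23)/2 = (½)*8 = 4)
(-154 + W)² = (-154 + 4)² = (-150)² = 22500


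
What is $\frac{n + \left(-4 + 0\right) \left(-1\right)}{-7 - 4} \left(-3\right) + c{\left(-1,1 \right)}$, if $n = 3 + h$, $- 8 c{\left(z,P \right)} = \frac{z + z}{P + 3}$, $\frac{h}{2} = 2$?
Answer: $\frac{49}{16} \approx 3.0625$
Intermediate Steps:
$h = 4$ ($h = 2 \cdot 2 = 4$)
$c{\left(z,P \right)} = - \frac{z}{4 \left(3 + P\right)}$ ($c{\left(z,P \right)} = - \frac{\left(z + z\right) \frac{1}{P + 3}}{8} = - \frac{2 z \frac{1}{3 + P}}{8} = - \frac{z}{4 \left(3 + P\right)}$)
$n = 7$ ($n = 3 + 4 = 7$)
$\frac{n + \left(-4 + 0\right) \left(-1\right)}{-7 - 4} \left(-3\right) + c{\left(-1,1 \right)} = \frac{7 + \left(-4 + 0\right) \left(-1\right)}{-7 - 4} \left(-3\right) - - \frac{1}{12 + 4 \cdot 1} = \frac{7 - -4}{-11} \left(-3\right) - - \frac{1}{12 + 4} = \left(7 + 4\right) \left(- \frac{1}{11}\right) \left(-3\right) - - \frac{1}{16} = 11 \left(- \frac{1}{11}\right) \left(-3\right) - \left(-1\right) \frac{1}{16} = \left(-1\right) \left(-3\right) + \frac{1}{16} = 3 + \frac{1}{16} = \frac{49}{16}$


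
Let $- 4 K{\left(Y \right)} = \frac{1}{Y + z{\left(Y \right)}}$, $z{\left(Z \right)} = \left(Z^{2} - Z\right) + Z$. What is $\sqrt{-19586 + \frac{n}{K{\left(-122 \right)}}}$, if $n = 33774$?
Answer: $i \sqrt{1994306738} \approx 44658.0 i$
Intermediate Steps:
$z{\left(Z \right)} = Z^{2}$
$K{\left(Y \right)} = - \frac{1}{4 \left(Y + Y^{2}\right)}$
$\sqrt{-19586 + \frac{n}{K{\left(-122 \right)}}} = \sqrt{-19586 + \frac{33774}{\left(- \frac{1}{4}\right) \frac{1}{-122} \frac{1}{1 - 122}}} = \sqrt{-19586 + \frac{33774}{\left(- \frac{1}{4}\right) \left(- \frac{1}{122}\right) \frac{1}{-121}}} = \sqrt{-19586 + \frac{33774}{\left(- \frac{1}{4}\right) \left(- \frac{1}{122}\right) \left(- \frac{1}{121}\right)}} = \sqrt{-19586 + \frac{33774}{- \frac{1}{59048}}} = \sqrt{-19586 + 33774 \left(-59048\right)} = \sqrt{-19586 - 1994287152} = \sqrt{-1994306738} = i \sqrt{1994306738}$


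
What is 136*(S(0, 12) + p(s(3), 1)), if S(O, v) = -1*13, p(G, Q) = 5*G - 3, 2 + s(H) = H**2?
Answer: 2584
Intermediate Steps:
s(H) = -2 + H**2
p(G, Q) = -3 + 5*G
S(O, v) = -13
136*(S(0, 12) + p(s(3), 1)) = 136*(-13 + (-3 + 5*(-2 + 3**2))) = 136*(-13 + (-3 + 5*(-2 + 9))) = 136*(-13 + (-3 + 5*7)) = 136*(-13 + (-3 + 35)) = 136*(-13 + 32) = 136*19 = 2584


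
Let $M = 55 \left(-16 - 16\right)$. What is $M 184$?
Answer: $-323840$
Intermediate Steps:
$M = -1760$ ($M = 55 \left(-32\right) = -1760$)
$M 184 = \left(-1760\right) 184 = -323840$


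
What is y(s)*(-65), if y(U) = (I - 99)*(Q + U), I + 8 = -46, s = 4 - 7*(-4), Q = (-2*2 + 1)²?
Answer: 407745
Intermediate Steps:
Q = 9 (Q = (-4 + 1)² = (-3)² = 9)
s = 32 (s = 4 + 28 = 32)
I = -54 (I = -8 - 46 = -54)
y(U) = -1377 - 153*U (y(U) = (-54 - 99)*(9 + U) = -153*(9 + U) = -1377 - 153*U)
y(s)*(-65) = (-1377 - 153*32)*(-65) = (-1377 - 4896)*(-65) = -6273*(-65) = 407745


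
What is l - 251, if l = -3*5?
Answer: -266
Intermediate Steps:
l = -15
l - 251 = -15 - 251 = -266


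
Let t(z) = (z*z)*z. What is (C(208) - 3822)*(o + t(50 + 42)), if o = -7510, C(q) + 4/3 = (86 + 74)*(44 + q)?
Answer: 84436279220/3 ≈ 2.8145e+10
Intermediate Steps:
t(z) = z³ (t(z) = z²*z = z³)
C(q) = 21116/3 + 160*q (C(q) = -4/3 + (86 + 74)*(44 + q) = -4/3 + 160*(44 + q) = -4/3 + (7040 + 160*q) = 21116/3 + 160*q)
(C(208) - 3822)*(o + t(50 + 42)) = ((21116/3 + 160*208) - 3822)*(-7510 + (50 + 42)³) = ((21116/3 + 33280) - 3822)*(-7510 + 92³) = (120956/3 - 3822)*(-7510 + 778688) = (109490/3)*771178 = 84436279220/3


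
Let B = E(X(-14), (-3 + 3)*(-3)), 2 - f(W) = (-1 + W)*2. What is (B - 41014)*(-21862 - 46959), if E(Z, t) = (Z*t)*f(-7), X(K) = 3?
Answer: 2822624494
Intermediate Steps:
f(W) = 4 - 2*W (f(W) = 2 - (-1 + W)*2 = 2 - (-2 + 2*W) = 2 + (2 - 2*W) = 4 - 2*W)
E(Z, t) = 18*Z*t (E(Z, t) = (Z*t)*(4 - 2*(-7)) = (Z*t)*(4 + 14) = (Z*t)*18 = 18*Z*t)
B = 0 (B = 18*3*((-3 + 3)*(-3)) = 18*3*(0*(-3)) = 18*3*0 = 0)
(B - 41014)*(-21862 - 46959) = (0 - 41014)*(-21862 - 46959) = -41014*(-68821) = 2822624494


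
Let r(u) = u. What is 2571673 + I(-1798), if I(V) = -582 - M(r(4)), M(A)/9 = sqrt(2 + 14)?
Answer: 2571055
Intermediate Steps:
M(A) = 36 (M(A) = 9*sqrt(2 + 14) = 9*sqrt(16) = 9*4 = 36)
I(V) = -618 (I(V) = -582 - 1*36 = -582 - 36 = -618)
2571673 + I(-1798) = 2571673 - 618 = 2571055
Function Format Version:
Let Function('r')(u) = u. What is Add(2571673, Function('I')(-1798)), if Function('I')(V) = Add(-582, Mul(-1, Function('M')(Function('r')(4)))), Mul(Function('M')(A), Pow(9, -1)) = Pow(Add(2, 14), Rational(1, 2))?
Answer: 2571055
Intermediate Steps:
Function('M')(A) = 36 (Function('M')(A) = Mul(9, Pow(Add(2, 14), Rational(1, 2))) = Mul(9, Pow(16, Rational(1, 2))) = Mul(9, 4) = 36)
Function('I')(V) = -618 (Function('I')(V) = Add(-582, Mul(-1, 36)) = Add(-582, -36) = -618)
Add(2571673, Function('I')(-1798)) = Add(2571673, -618) = 2571055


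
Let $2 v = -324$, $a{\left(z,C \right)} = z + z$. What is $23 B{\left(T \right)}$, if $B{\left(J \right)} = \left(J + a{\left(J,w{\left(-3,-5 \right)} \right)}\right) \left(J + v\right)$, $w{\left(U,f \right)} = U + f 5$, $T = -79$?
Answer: $1313691$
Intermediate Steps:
$w{\left(U,f \right)} = U + 5 f$
$a{\left(z,C \right)} = 2 z$
$v = -162$ ($v = \frac{1}{2} \left(-324\right) = -162$)
$B{\left(J \right)} = 3 J \left(-162 + J\right)$ ($B{\left(J \right)} = \left(J + 2 J\right) \left(J - 162\right) = 3 J \left(-162 + J\right)$)
$23 B{\left(T \right)} = 23 \cdot 3 \left(-79\right) \left(-162 - 79\right) = 23 \cdot 3 \left(-79\right) \left(-241\right) = 23 \cdot 57117 = 1313691$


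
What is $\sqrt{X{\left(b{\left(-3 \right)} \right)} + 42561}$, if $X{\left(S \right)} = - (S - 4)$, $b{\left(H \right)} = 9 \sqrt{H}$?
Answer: $\sqrt{42565 - 9 i \sqrt{3}} \approx 206.31 - 0.0378 i$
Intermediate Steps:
$X{\left(S \right)} = 4 - S$ ($X{\left(S \right)} = - (-4 + S) = 4 - S$)
$\sqrt{X{\left(b{\left(-3 \right)} \right)} + 42561} = \sqrt{\left(4 - 9 \sqrt{-3}\right) + 42561} = \sqrt{\left(4 - 9 i \sqrt{3}\right) + 42561} = \sqrt{42565 - 9 i \sqrt{3}}$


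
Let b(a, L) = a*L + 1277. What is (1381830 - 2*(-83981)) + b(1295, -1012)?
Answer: 240529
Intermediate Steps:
b(a, L) = 1277 + L*a (b(a, L) = L*a + 1277 = 1277 + L*a)
(1381830 - 2*(-83981)) + b(1295, -1012) = (1381830 - 2*(-83981)) + (1277 - 1012*1295) = (1381830 + 167962) + (1277 - 1310540) = 1549792 - 1309263 = 240529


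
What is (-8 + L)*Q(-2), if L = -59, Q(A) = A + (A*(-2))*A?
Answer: 670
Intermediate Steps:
Q(A) = A - 2*A² (Q(A) = A + (-2*A)*A = A - 2*A²)
(-8 + L)*Q(-2) = (-8 - 59)*(-2*(1 - 2*(-2))) = -(-134)*(1 + 4) = -(-134)*5 = -67*(-10) = 670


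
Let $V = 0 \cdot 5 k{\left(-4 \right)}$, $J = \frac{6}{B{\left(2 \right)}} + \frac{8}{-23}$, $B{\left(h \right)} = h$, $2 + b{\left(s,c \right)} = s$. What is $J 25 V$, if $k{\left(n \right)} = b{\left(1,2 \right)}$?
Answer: $0$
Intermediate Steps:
$b{\left(s,c \right)} = -2 + s$
$k{\left(n \right)} = -1$ ($k{\left(n \right)} = -2 + 1 = -1$)
$J = \frac{61}{23}$ ($J = \frac{6}{2} + \frac{8}{-23} = 6 \cdot \frac{1}{2} + 8 \left(- \frac{1}{23}\right) = 3 - \frac{8}{23} = \frac{61}{23} \approx 2.6522$)
$V = 0$ ($V = 0 \cdot 5 \left(-1\right) = 0 \left(-1\right) = 0$)
$J 25 V = \frac{61}{23} \cdot 25 \cdot 0 = \frac{1525}{23} \cdot 0 = 0$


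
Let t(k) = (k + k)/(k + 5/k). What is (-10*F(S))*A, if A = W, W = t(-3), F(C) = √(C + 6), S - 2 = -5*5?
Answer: -90*I*√17/7 ≈ -53.011*I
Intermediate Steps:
S = -23 (S = 2 - 5*5 = 2 - 25 = -23)
F(C) = √(6 + C)
t(k) = 2*k/(k + 5/k) (t(k) = (2*k)/(k + 5/k) = 2*k/(k + 5/k))
W = 9/7 (W = 2*(-3)²/(5 + (-3)²) = 2*9/(5 + 9) = 2*9/14 = 2*9*(1/14) = 9/7 ≈ 1.2857)
A = 9/7 ≈ 1.2857
(-10*F(S))*A = -10*√(6 - 23)*(9/7) = -10*I*√17*(9/7) = -90*I*√17/7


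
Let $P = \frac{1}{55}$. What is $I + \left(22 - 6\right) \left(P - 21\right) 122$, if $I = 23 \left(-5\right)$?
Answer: $- \frac{2258933}{55} \approx -41072.0$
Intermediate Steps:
$P = \frac{1}{55} \approx 0.018182$
$I = -115$
$I + \left(22 - 6\right) \left(P - 21\right) 122 = -115 + \left(22 - 6\right) \left(\frac{1}{55} - 21\right) 122 = -115 + 16 \left(- \frac{1154}{55}\right) 122 = -115 - \frac{2252608}{55} = - \frac{2258933}{55}$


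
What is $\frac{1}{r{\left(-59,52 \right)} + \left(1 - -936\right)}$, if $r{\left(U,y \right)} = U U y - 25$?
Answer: $\frac{1}{181924} \approx 5.4968 \cdot 10^{-6}$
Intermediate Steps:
$r{\left(U,y \right)} = -25 + y U^{2}$ ($r{\left(U,y \right)} = U^{2} y - 25 = y U^{2} - 25 = -25 + y U^{2}$)
$\frac{1}{r{\left(-59,52 \right)} + \left(1 - -936\right)} = \frac{1}{\left(-25 + 52 \left(-59\right)^{2}\right) + \left(1 - -936\right)} = \frac{1}{\left(-25 + 52 \cdot 3481\right) + \left(1 + 936\right)} = \frac{1}{\left(-25 + 181012\right) + 937} = \frac{1}{180987 + 937} = \frac{1}{181924}$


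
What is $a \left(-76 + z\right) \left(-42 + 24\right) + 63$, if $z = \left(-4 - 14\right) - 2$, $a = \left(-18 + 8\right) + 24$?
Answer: $24255$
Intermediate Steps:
$a = 14$ ($a = -10 + 24 = 14$)
$z = -20$ ($z = -18 - 2 = -20$)
$a \left(-76 + z\right) \left(-42 + 24\right) + 63 = 14 \left(-76 - 20\right) \left(-42 + 24\right) + 63 = 14 \left(\left(-96\right) \left(-18\right)\right) + 63 = 14 \cdot 1728 + 63 = 24192 + 63 = 24255$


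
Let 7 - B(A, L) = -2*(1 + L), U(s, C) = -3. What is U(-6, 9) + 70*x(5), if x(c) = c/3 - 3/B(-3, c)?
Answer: 5849/57 ≈ 102.61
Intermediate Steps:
B(A, L) = 9 + 2*L (B(A, L) = 7 - (-2)*(1 + L) = 7 - (-2 - 2*L) = 7 + (2 + 2*L) = 9 + 2*L)
x(c) = -3/(9 + 2*c) + c/3 (x(c) = c/3 - 3/(9 + 2*c) = -3/(9 + 2*c) + c/3)
U(-6, 9) + 70*x(5) = -3 + 70*((-9 + 5*(9 + 2*5))/(3*(9 + 2*5))) = -3 + 70*((-9 + 5*(9 + 10))/(3*(9 + 10))) = -3 + 70*((1/3)*(-9 + 5*19)/19) = -3 + 70*((1/3)*(1/19)*(-9 + 95)) = -3 + 70*((1/3)*(1/19)*86) = -3 + 70*(86/57) = -3 + 6020/57 = 5849/57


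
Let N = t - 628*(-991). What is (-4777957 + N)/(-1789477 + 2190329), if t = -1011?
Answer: -1039155/100213 ≈ -10.369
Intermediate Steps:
N = 621337 (N = -1011 - 628*(-991) = -1011 + 622348 = 621337)
(-4777957 + N)/(-1789477 + 2190329) = (-4777957 + 621337)/(-1789477 + 2190329) = -4156620/400852 = -4156620*1/400852 = -1039155/100213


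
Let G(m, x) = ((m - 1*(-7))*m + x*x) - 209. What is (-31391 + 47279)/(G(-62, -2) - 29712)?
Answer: -15888/26507 ≈ -0.59939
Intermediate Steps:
G(m, x) = -209 + x**2 + m*(7 + m) (G(m, x) = ((m + 7)*m + x**2) - 209 = ((7 + m)*m + x**2) - 209 = (m*(7 + m) + x**2) - 209 = (x**2 + m*(7 + m)) - 209 = -209 + x**2 + m*(7 + m))
(-31391 + 47279)/(G(-62, -2) - 29712) = (-31391 + 47279)/((-209 + (-62)**2 + (-2)**2 + 7*(-62)) - 29712) = 15888/((-209 + 3844 + 4 - 434) - 29712) = 15888/(3205 - 29712) = 15888/(-26507) = 15888*(-1/26507) = -15888/26507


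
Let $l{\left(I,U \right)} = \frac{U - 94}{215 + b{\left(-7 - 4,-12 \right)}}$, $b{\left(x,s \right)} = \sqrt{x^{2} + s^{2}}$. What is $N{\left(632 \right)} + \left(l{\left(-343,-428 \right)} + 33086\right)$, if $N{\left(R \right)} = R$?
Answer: $\frac{51652235}{1532} + \frac{87 \sqrt{265}}{7660} \approx 33716.0$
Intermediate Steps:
$b{\left(x,s \right)} = \sqrt{s^{2} + x^{2}}$
$l{\left(I,U \right)} = \frac{-94 + U}{215 + \sqrt{265}}$ ($l{\left(I,U \right)} = \frac{U - 94}{215 + \sqrt{\left(-12\right)^{2} + \left(-7 - 4\right)^{2}}} = \frac{-94 + U}{215 + \sqrt{144 + \left(-11\right)^{2}}} = \frac{-94 + U}{215 + \sqrt{144 + 121}} = \frac{-94 + U}{215 + \sqrt{265}}$)
$N{\left(632 \right)} + \left(l{\left(-343,-428 \right)} + 33086\right) = 632 + \left(\left(- \frac{2021}{4596} + \frac{43}{9192} \left(-428\right) + \frac{47 \sqrt{265}}{22980} - - \frac{107 \sqrt{265}}{11490}\right) + 33086\right) = 632 + \left(\left(- \frac{2021}{4596} - \frac{4601}{2298} + \frac{47 \sqrt{265}}{22980} + \frac{107 \sqrt{265}}{11490}\right) + 33086\right) = 632 + \left(\left(- \frac{3741}{1532} + \frac{87 \sqrt{265}}{7660}\right) + 33086\right) = 632 + \left(\frac{50684011}{1532} + \frac{87 \sqrt{265}}{7660}\right) = \frac{51652235}{1532} + \frac{87 \sqrt{265}}{7660}$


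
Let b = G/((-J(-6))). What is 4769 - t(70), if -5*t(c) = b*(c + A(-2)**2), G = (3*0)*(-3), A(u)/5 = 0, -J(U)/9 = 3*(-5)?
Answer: 4769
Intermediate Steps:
J(U) = 135 (J(U) = -27*(-5) = -9*(-15) = 135)
A(u) = 0 (A(u) = 5*0 = 0)
G = 0 (G = 0*(-3) = 0)
b = 0 (b = 0/((-1*135)) = 0/(-135) = 0*(-1/135) = 0)
t(c) = 0 (t(c) = -0*(c + 0**2) = -0*(c + 0) = -0*c = -1/5*0 = 0)
4769 - t(70) = 4769 - 1*0 = 4769 + 0 = 4769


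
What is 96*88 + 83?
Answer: 8531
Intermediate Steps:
96*88 + 83 = 8448 + 83 = 8531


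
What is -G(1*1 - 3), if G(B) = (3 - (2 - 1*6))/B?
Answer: 7/2 ≈ 3.5000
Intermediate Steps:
G(B) = 7/B (G(B) = (3 - (2 - 6))/B = (3 - 1*(-4))/B = (3 + 4)/B = 7/B)
-G(1*1 - 3) = -7/(1*1 - 3) = -7/(1 - 3) = -7/(-2) = -7*(-1)/2 = -1*(-7/2) = 7/2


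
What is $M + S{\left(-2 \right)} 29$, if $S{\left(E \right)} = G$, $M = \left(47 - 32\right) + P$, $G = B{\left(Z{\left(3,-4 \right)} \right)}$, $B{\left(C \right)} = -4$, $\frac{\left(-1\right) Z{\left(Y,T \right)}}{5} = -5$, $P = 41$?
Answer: $-60$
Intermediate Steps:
$Z{\left(Y,T \right)} = 25$ ($Z{\left(Y,T \right)} = \left(-5\right) \left(-5\right) = 25$)
$G = -4$
$M = 56$ ($M = \left(47 - 32\right) + 41 = 15 + 41 = 56$)
$S{\left(E \right)} = -4$
$M + S{\left(-2 \right)} 29 = 56 - 116 = -60$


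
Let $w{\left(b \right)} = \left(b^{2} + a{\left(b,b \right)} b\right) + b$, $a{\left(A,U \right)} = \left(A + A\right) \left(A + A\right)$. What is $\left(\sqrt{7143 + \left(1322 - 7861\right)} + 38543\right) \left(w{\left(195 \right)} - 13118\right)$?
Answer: $1144133614886 + 59369204 \sqrt{151} \approx 1.1449 \cdot 10^{12}$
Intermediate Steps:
$a{\left(A,U \right)} = 4 A^{2}$ ($a{\left(A,U \right)} = 2 A 2 A = 4 A^{2}$)
$w{\left(b \right)} = b + b^{2} + 4 b^{3}$ ($w{\left(b \right)} = \left(b^{2} + 4 b^{2} b\right) + b = \left(b^{2} + 4 b^{3}\right) + b = b + b^{2} + 4 b^{3}$)
$\left(\sqrt{7143 + \left(1322 - 7861\right)} + 38543\right) \left(w{\left(195 \right)} - 13118\right) = \left(\sqrt{7143 + \left(1322 - 7861\right)} + 38543\right) \left(195 \left(1 + 195 + 4 \cdot 195^{2}\right) - 13118\right) = \left(\sqrt{7143 + \left(1322 - 7861\right)} + 38543\right) \left(195 \left(1 + 195 + 4 \cdot 38025\right) - 13118\right) = \left(\sqrt{7143 - 6539} + 38543\right) \left(195 \left(1 + 195 + 152100\right) - 13118\right) = \left(\sqrt{604} + 38543\right) \left(195 \cdot 152296 - 13118\right) = \left(2 \sqrt{151} + 38543\right) \left(29697720 - 13118\right) = \left(38543 + 2 \sqrt{151}\right) 29684602 = 1144133614886 + 59369204 \sqrt{151}$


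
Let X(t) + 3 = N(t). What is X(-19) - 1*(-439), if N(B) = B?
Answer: 417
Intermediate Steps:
X(t) = -3 + t
X(-19) - 1*(-439) = (-3 - 19) - 1*(-439) = -22 + 439 = 417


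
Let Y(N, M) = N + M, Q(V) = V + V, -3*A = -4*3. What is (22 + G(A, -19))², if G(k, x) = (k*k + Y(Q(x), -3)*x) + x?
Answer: 636804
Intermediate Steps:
A = 4 (A = -(-4)*3/3 = -⅓*(-12) = 4)
Q(V) = 2*V
Y(N, M) = M + N
G(k, x) = x + k² + x*(-3 + 2*x) (G(k, x) = (k*k + (-3 + 2*x)*x) + x = (k² + x*(-3 + 2*x)) + x = x + k² + x*(-3 + 2*x))
(22 + G(A, -19))² = (22 + (-19 + 4² - 19*(-3 + 2*(-19))))² = (22 + (-19 + 16 - 19*(-3 - 38)))² = (22 + (-19 + 16 - 19*(-41)))² = (22 + (-19 + 16 + 779))² = (22 + 776)² = 798² = 636804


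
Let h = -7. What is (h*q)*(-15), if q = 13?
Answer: 1365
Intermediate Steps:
(h*q)*(-15) = -7*13*(-15) = -91*(-15) = 1365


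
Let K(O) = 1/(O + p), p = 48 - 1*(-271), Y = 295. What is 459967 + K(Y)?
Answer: 282419739/614 ≈ 4.5997e+5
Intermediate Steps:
p = 319 (p = 48 + 271 = 319)
K(O) = 1/(319 + O) (K(O) = 1/(O + 319) = 1/(319 + O))
459967 + K(Y) = 459967 + 1/(319 + 295) = 459967 + 1/614 = 282419739/614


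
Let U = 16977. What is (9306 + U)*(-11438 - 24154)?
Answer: -935464536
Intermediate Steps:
(9306 + U)*(-11438 - 24154) = (9306 + 16977)*(-11438 - 24154) = 26283*(-35592) = -935464536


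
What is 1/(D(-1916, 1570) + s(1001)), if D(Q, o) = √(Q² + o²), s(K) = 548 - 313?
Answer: -235/6080731 + 2*√1533989/6080731 ≈ 0.00036872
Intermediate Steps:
s(K) = 235
1/(D(-1916, 1570) + s(1001)) = 1/(√((-1916)² + 1570²) + 235) = 1/(√(3671056 + 2464900) + 235) = 1/(√6135956 + 235) = 1/(2*√1533989 + 235) = 1/(235 + 2*√1533989)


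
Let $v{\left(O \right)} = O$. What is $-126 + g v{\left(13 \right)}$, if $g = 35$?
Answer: $329$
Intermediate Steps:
$-126 + g v{\left(13 \right)} = -126 + 35 \cdot 13 = -126 + 455 = 329$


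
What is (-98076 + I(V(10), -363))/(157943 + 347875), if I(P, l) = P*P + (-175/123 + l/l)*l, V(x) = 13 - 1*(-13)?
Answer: -221506/1152141 ≈ -0.19226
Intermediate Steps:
V(x) = 26 (V(x) = 13 + 13 = 26)
I(P, l) = P² - 52*l/123 (I(P, l) = P² + (-175*1/123 + 1)*l = P² + (-175/123 + 1)*l = P² - 52*l/123)
(-98076 + I(V(10), -363))/(157943 + 347875) = (-98076 + (26² - 52/123*(-363)))/(157943 + 347875) = (-98076 + (676 + 6292/41))/505818 = (-98076 + 34008/41)*(1/505818) = -3987108/41*1/505818 = -221506/1152141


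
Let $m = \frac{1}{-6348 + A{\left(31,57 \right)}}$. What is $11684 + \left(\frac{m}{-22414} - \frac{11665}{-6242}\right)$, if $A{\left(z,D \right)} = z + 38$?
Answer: $\frac{2566460765625725}{219620878113} \approx 11686.0$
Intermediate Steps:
$A{\left(z,D \right)} = 38 + z$
$m = - \frac{1}{6279}$ ($m = \frac{1}{-6348 + \left(38 + 31\right)} = \frac{1}{-6348 + 69} = \frac{1}{-6279} = - \frac{1}{6279} \approx -0.00015926$)
$11684 + \left(\frac{m}{-22414} - \frac{11665}{-6242}\right) = 11684 - \left(- \frac{11665}{6242} - \frac{1}{140737506}\right) = 11684 - - \frac{410425753433}{219620878113} = 11684 + \left(\frac{1}{140737506} + \frac{11665}{6242}\right) = 11684 + \frac{410425753433}{219620878113} = \frac{2566460765625725}{219620878113}$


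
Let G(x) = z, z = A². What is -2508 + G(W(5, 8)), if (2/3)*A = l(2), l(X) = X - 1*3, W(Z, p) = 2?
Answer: -10023/4 ≈ -2505.8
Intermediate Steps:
l(X) = -3 + X (l(X) = X - 3 = -3 + X)
A = -3/2 (A = 3*(-3 + 2)/2 = (3/2)*(-1) = -3/2 ≈ -1.5000)
z = 9/4 (z = (-3/2)² = 9/4 ≈ 2.2500)
G(x) = 9/4
-2508 + G(W(5, 8)) = -2508 + 9/4 = -10023/4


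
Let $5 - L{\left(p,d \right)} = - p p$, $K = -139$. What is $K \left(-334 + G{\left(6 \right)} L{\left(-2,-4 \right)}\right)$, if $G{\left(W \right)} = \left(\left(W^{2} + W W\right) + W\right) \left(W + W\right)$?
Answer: $-1124510$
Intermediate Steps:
$L{\left(p,d \right)} = 5 + p^{2}$ ($L{\left(p,d \right)} = 5 - - p p = 5 - - p^{2} = 5 + p^{2}$)
$G{\left(W \right)} = 2 W \left(W + 2 W^{2}\right)$ ($G{\left(W \right)} = \left(\left(W^{2} + W^{2}\right) + W\right) 2 W = \left(2 W^{2} + W\right) 2 W = \left(W + 2 W^{2}\right) 2 W = 2 W \left(W + 2 W^{2}\right)$)
$K \left(-334 + G{\left(6 \right)} L{\left(-2,-4 \right)}\right) = - 139 \left(-334 + 6^{2} \left(2 + 4 \cdot 6\right) \left(5 + \left(-2\right)^{2}\right)\right) = - 139 \left(-334 + 36 \left(2 + 24\right) \left(5 + 4\right)\right) = - 139 \left(-334 + 36 \cdot 26 \cdot 9\right) = - 139 \left(-334 + 936 \cdot 9\right) = - 139 \left(-334 + 8424\right) = \left(-139\right) 8090 = -1124510$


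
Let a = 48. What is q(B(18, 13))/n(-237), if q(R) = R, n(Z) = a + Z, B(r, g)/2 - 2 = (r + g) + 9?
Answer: -4/9 ≈ -0.44444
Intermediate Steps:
B(r, g) = 22 + 2*g + 2*r (B(r, g) = 4 + 2*((r + g) + 9) = 4 + 2*((g + r) + 9) = 4 + 2*(9 + g + r) = 4 + (18 + 2*g + 2*r) = 22 + 2*g + 2*r)
n(Z) = 48 + Z
q(B(18, 13))/n(-237) = (22 + 2*13 + 2*18)/(48 - 237) = (22 + 26 + 36)/(-189) = 84*(-1/189) = -4/9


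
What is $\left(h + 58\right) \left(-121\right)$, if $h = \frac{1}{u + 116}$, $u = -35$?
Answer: $- \frac{568579}{81} \approx -7019.5$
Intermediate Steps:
$h = \frac{1}{81}$ ($h = \frac{1}{-35 + 116} = \frac{1}{81} \approx 0.012346$)
$\left(h + 58\right) \left(-121\right) = \left(\frac{1}{81} + 58\right) \left(-121\right) = \frac{4699}{81} \left(-121\right) = - \frac{568579}{81}$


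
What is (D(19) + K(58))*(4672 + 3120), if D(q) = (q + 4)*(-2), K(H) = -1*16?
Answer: -483104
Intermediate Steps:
K(H) = -16
D(q) = -8 - 2*q (D(q) = (4 + q)*(-2) = -8 - 2*q)
(D(19) + K(58))*(4672 + 3120) = ((-8 - 2*19) - 16)*(4672 + 3120) = ((-8 - 38) - 16)*7792 = (-46 - 16)*7792 = -62*7792 = -483104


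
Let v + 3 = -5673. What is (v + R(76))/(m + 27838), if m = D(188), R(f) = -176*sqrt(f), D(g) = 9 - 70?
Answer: -1892/9259 - 352*sqrt(19)/27777 ≈ -0.25958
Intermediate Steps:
v = -5676 (v = -3 - 5673 = -5676)
D(g) = -61
m = -61
(v + R(76))/(m + 27838) = (-5676 - 352*sqrt(19))/(-61 + 27838) = (-5676 - 352*sqrt(19))/27777 = (-5676 - 352*sqrt(19))*(1/27777) = -1892/9259 - 352*sqrt(19)/27777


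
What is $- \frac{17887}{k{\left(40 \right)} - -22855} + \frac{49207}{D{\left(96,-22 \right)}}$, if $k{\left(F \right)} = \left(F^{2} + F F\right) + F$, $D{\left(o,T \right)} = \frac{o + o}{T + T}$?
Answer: $- \frac{14125481891}{1252560} \approx -11277.0$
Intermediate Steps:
$D{\left(o,T \right)} = \frac{o}{T}$ ($D{\left(o,T \right)} = \frac{2 o}{2 T} = 2 o \frac{1}{2 T} = \frac{o}{T}$)
$k{\left(F \right)} = F + 2 F^{2}$ ($k{\left(F \right)} = \left(F^{2} + F^{2}\right) + F = 2 F^{2} + F = F + 2 F^{2}$)
$- \frac{17887}{k{\left(40 \right)} - -22855} + \frac{49207}{D{\left(96,-22 \right)}} = - \frac{17887}{40 \left(1 + 2 \cdot 40\right) - -22855} + \frac{49207}{96 \frac{1}{-22}} = - \frac{17887}{40 \left(1 + 80\right) + 22855} + \frac{49207}{96 \left(- \frac{1}{22}\right)} = - \frac{17887}{40 \cdot 81 + 22855} + \frac{49207}{- \frac{48}{11}} = - \frac{17887}{3240 + 22855} + 49207 \left(- \frac{11}{48}\right) = - \frac{17887}{26095} - \frac{541277}{48} = - \frac{14125481891}{1252560}$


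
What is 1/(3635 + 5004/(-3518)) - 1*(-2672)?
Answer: 17077990895/6391463 ≈ 2672.0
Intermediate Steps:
1/(3635 + 5004/(-3518)) - 1*(-2672) = 1/(3635 + 5004*(-1/3518)) + 2672 = 1/(3635 - 2502/1759) + 2672 = 1/(6391463/1759) + 2672 = 1759/6391463 + 2672 = 17077990895/6391463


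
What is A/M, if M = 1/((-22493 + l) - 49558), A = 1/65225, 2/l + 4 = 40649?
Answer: -2928512893/2651070125 ≈ -1.1047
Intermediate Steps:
l = 2/40645 (l = 2/(-4 + 40649) = 2/40645 ≈ 4.9207e-5)
A = 1/65225 ≈ 1.5332e-5
M = -40645/2928512893 (M = 1/((-22493 + 2/40645) - 49558) = 1/(-914227983/40645 - 49558) = 1/(-2928512893/40645) = -40645/2928512893 ≈ -1.3879e-5)
A/M = 1/(65225*(-40645/2928512893)) = (1/65225)*(-2928512893/40645) = -2928512893/2651070125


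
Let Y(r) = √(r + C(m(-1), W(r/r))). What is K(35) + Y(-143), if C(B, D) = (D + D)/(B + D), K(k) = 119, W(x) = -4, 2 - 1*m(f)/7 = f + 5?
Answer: 119 + I*√1283/3 ≈ 119.0 + 11.94*I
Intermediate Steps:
m(f) = -21 - 7*f (m(f) = 14 - 7*(f + 5) = 14 - 7*(5 + f) = 14 + (-35 - 7*f) = -21 - 7*f)
C(B, D) = 2*D/(B + D) (C(B, D) = (2*D)/(B + D) = 2*D/(B + D))
Y(r) = √(4/9 + r) (Y(r) = √(r + 2*(-4)/((-21 - 7*(-1)) - 4)) = √(r + 2*(-4)/((-21 + 7) - 4)) = √(r + 2*(-4)/(-14 - 4)) = √(r + 2*(-4)/(-18)) = √(r + 2*(-4)*(-1/18)) = √(r + 4/9) = √(4/9 + r))
K(35) + Y(-143) = 119 + √(4 + 9*(-143))/3 = 119 + √(4 - 1287)/3 = 119 + √(-1283)/3 = 119 + (I*√1283)/3 = 119 + I*√1283/3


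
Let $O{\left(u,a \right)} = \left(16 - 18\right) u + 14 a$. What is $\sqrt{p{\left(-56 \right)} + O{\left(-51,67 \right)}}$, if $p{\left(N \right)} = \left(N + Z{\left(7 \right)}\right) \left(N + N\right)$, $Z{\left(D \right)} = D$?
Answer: $8 \sqrt{102} \approx 80.796$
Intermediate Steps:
$p{\left(N \right)} = 2 N \left(7 + N\right)$ ($p{\left(N \right)} = \left(N + 7\right) \left(N + N\right) = \left(7 + N\right) 2 N = 2 N \left(7 + N\right)$)
$O{\left(u,a \right)} = - 2 u + 14 a$ ($O{\left(u,a \right)} = \left(16 - 18\right) u + 14 a = - 2 u + 14 a$)
$\sqrt{p{\left(-56 \right)} + O{\left(-51,67 \right)}} = \sqrt{2 \left(-56\right) \left(7 - 56\right) + \left(\left(-2\right) \left(-51\right) + 14 \cdot 67\right)} = \sqrt{2 \left(-56\right) \left(-49\right) + \left(102 + 938\right)} = \sqrt{5488 + 1040} = \sqrt{6528} = 8 \sqrt{102}$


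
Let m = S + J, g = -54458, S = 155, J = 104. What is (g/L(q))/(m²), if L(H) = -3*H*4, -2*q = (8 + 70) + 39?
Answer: -27229/23545431 ≈ -0.0011564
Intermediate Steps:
q = -117/2 (q = -((8 + 70) + 39)/2 = -(78 + 39)/2 = -½*117 = -117/2 ≈ -58.500)
L(H) = -12*H
m = 259 (m = 155 + 104 = 259)
(g/L(q))/(m²) = (-54458/((-12*(-117/2))))/(259²) = -54458/702/67081 = -54458*1/702*(1/67081) = -27229/351*1/67081 = -27229/23545431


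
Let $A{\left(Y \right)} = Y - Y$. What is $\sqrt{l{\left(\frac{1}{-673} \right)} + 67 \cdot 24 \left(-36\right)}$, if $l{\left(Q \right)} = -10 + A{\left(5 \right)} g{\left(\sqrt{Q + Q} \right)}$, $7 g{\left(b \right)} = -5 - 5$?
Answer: $i \sqrt{57898} \approx 240.62 i$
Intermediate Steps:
$g{\left(b \right)} = - \frac{10}{7}$ ($g{\left(b \right)} = \frac{-5 - 5}{7} = \frac{1}{7} \left(-10\right) = - \frac{10}{7}$)
$A{\left(Y \right)} = 0$
$l{\left(Q \right)} = -10$ ($l{\left(Q \right)} = -10 + 0 \left(- \frac{10}{7}\right) = -10 + 0 = -10$)
$\sqrt{l{\left(\frac{1}{-673} \right)} + 67 \cdot 24 \left(-36\right)} = \sqrt{-10 + 67 \cdot 24 \left(-36\right)} = \sqrt{-10 + 1608 \left(-36\right)} = \sqrt{-10 - 57888} = \sqrt{-57898} = i \sqrt{57898}$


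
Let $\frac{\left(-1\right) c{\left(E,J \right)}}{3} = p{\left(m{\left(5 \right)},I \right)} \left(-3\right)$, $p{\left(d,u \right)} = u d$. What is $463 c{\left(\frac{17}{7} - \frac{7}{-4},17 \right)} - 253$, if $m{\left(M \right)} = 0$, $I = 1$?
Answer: $-253$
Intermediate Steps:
$p{\left(d,u \right)} = d u$
$c{\left(E,J \right)} = 0$ ($c{\left(E,J \right)} = - 3 \cdot 0 \cdot 1 \left(-3\right) = - 3 \cdot 0 \left(-3\right) = \left(-3\right) 0 = 0$)
$463 c{\left(\frac{17}{7} - \frac{7}{-4},17 \right)} - 253 = 463 \cdot 0 - 253 = 0 - 253 = -253$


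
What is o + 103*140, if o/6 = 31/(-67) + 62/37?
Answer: 35765222/2479 ≈ 14427.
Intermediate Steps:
o = 18042/2479 (o = 6*(31/(-67) + 62/37) = 6*(31*(-1/67) + 62*(1/37)) = 6*(-31/67 + 62/37) = 6*(3007/2479) = 18042/2479 ≈ 7.2779)
o + 103*140 = 18042/2479 + 103*140 = 18042/2479 + 14420 = 35765222/2479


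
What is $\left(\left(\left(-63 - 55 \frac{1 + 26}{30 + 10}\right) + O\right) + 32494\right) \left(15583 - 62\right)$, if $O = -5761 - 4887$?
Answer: $\frac{2700141807}{8} \approx 3.3752 \cdot 10^{8}$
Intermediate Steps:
$O = -10648$
$\left(\left(\left(-63 - 55 \frac{1 + 26}{30 + 10}\right) + O\right) + 32494\right) \left(15583 - 62\right) = \left(\left(\left(-63 - 55 \frac{1 + 26}{30 + 10}\right) - 10648\right) + 32494\right) \left(15583 - 62\right) = \left(\left(\left(-63 - 55 \cdot \frac{27}{40}\right) - 10648\right) + 32494\right) 15521 = \left(\left(\left(-63 - 55 \cdot 27 \cdot \frac{1}{40}\right) - 10648\right) + 32494\right) 15521 = \left(\left(\left(-63 - \frac{297}{8}\right) - 10648\right) + 32494\right) 15521 = \left(\left(- \frac{801}{8} - 10648\right) + 32494\right) 15521 = \left(- \frac{85985}{8} + 32494\right) 15521 = \frac{173967}{8} \cdot 15521 = \frac{2700141807}{8}$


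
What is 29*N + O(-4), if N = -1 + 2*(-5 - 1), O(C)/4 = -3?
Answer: -389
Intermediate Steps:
O(C) = -12 (O(C) = 4*(-3) = -12)
N = -13 (N = -1 + 2*(-6) = -1 - 12 = -13)
29*N + O(-4) = 29*(-13) - 12 = -377 - 12 = -389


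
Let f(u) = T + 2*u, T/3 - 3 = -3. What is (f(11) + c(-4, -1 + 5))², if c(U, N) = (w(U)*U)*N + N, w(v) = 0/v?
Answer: 676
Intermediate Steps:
T = 0 (T = 9 + 3*(-3) = 9 - 9 = 0)
w(v) = 0
c(U, N) = N (c(U, N) = (0*U)*N + N = 0*N + N = 0 + N = N)
f(u) = 2*u (f(u) = 0 + 2*u = 2*u)
(f(11) + c(-4, -1 + 5))² = (2*11 + (-1 + 5))² = (22 + 4)² = 26² = 676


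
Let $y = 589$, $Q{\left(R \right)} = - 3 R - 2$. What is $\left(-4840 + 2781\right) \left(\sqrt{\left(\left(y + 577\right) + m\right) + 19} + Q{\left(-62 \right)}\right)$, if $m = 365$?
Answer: $-378856 - 10295 \sqrt{62} \approx -4.5992 \cdot 10^{5}$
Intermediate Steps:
$Q{\left(R \right)} = -2 - 3 R$
$\left(-4840 + 2781\right) \left(\sqrt{\left(\left(y + 577\right) + m\right) + 19} + Q{\left(-62 \right)}\right) = \left(-4840 + 2781\right) \left(\sqrt{\left(\left(589 + 577\right) + 365\right) + 19} - -184\right) = - 2059 \left(\sqrt{\left(1166 + 365\right) + 19} + \left(-2 + 186\right)\right) = - 2059 \left(\sqrt{1531 + 19} + 184\right) = - 2059 \left(\sqrt{1550} + 184\right) = - 2059 \left(5 \sqrt{62} + 184\right) = - 2059 \left(184 + 5 \sqrt{62}\right) = -378856 - 10295 \sqrt{62}$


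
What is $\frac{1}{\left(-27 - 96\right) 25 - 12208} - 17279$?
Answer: $- \frac{264074958}{15283} \approx -17279.0$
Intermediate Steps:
$\frac{1}{\left(-27 - 96\right) 25 - 12208} - 17279 = \frac{1}{\left(-123\right) 25 - 12208} - 17279 = \frac{1}{-3075 - 12208} - 17279 = \frac{1}{-15283} - 17279 = - \frac{1}{15283} - 17279 = - \frac{264074958}{15283}$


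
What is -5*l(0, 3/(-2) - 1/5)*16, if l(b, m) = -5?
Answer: 400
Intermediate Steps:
-5*l(0, 3/(-2) - 1/5)*16 = -5*(-5)*16 = 25*16 = 400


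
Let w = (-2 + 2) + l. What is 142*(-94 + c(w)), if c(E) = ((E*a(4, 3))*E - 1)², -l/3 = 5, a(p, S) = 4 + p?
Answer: 459555594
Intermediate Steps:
l = -15 (l = -3*5 = -15)
w = -15 (w = (-2 + 2) - 15 = 0 - 15 = -15)
c(E) = (-1 + 8*E²)² (c(E) = ((E*(4 + 4))*E - 1)² = ((E*8)*E - 1)² = ((8*E)*E - 1)² = (8*E² - 1)² = (-1 + 8*E²)²)
142*(-94 + c(w)) = 142*(-94 + (-1 + 8*(-15)²)²) = 142*(-94 + (-1 + 8*225)²) = 142*(-94 + (-1 + 1800)²) = 142*(-94 + 1799²) = 142*(-94 + 3236401) = 142*3236307 = 459555594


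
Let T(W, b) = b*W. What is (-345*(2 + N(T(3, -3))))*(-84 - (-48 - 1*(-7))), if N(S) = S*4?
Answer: -504390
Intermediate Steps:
T(W, b) = W*b
N(S) = 4*S
(-345*(2 + N(T(3, -3))))*(-84 - (-48 - 1*(-7))) = (-345*(2 + 4*(3*(-3))))*(-84 - (-48 - 1*(-7))) = (-345*(2 + 4*(-9)))*(-84 - (-48 + 7)) = (-345*(2 - 36))*(-84 - 1*(-41)) = (-345*(-34))*(-84 + 41) = -115*(-102)*(-43) = 11730*(-43) = -504390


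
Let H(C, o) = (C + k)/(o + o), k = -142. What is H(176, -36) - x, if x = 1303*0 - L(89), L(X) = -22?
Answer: -809/36 ≈ -22.472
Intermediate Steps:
H(C, o) = (-142 + C)/(2*o) (H(C, o) = (C - 142)/(o + o) = (-142 + C)/((2*o)) = (-142 + C)*(1/(2*o)) = (-142 + C)/(2*o))
x = 22 (x = 1303*0 - 1*(-22) = 0 + 22 = 22)
H(176, -36) - x = (½)*(-142 + 176)/(-36) - 1*22 = (½)*(-1/36)*34 - 22 = -17/36 - 22 = -809/36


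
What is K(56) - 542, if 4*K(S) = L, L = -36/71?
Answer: -38491/71 ≈ -542.13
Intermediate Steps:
L = -36/71 (L = -36*1/71 = -36/71 ≈ -0.50704)
K(S) = -9/71 (K(S) = (¼)*(-36/71) = -9/71)
K(56) - 542 = -9/71 - 542 = -38491/71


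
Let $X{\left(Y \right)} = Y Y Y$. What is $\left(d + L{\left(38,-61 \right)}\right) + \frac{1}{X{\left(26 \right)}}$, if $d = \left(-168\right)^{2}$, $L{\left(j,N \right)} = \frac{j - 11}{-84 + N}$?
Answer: $\frac{71928954073}{2548520} \approx 28224.0$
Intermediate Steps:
$X{\left(Y \right)} = Y^{3}$ ($X{\left(Y \right)} = Y^{2} Y = Y^{3}$)
$L{\left(j,N \right)} = \frac{-11 + j}{-84 + N}$
$d = 28224$
$\left(d + L{\left(38,-61 \right)}\right) + \frac{1}{X{\left(26 \right)}} = \left(28224 + \frac{-11 + 38}{-84 - 61}\right) + \frac{1}{26^{3}} = \left(28224 + \frac{1}{-145} \cdot 27\right) + \frac{1}{17576} = \left(28224 - \frac{27}{145}\right) + \frac{1}{17576} = \frac{4092453}{145} + \frac{1}{17576} = \frac{71928954073}{2548520}$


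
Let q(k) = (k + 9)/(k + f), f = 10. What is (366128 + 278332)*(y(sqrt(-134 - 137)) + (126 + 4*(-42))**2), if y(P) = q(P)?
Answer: 421995630300/371 + 644460*I*sqrt(271)/371 ≈ 1.1375e+9 + 28596.0*I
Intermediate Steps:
q(k) = (9 + k)/(10 + k) (q(k) = (k + 9)/(k + 10) = (9 + k)/(10 + k))
y(P) = (9 + P)/(10 + P)
(366128 + 278332)*(y(sqrt(-134 - 137)) + (126 + 4*(-42))**2) = (366128 + 278332)*((9 + sqrt(-134 - 137))/(10 + sqrt(-134 - 137)) + (126 + 4*(-42))**2) = 644460*((9 + sqrt(-271))/(10 + sqrt(-271)) + (126 - 168)**2) = 644460*((9 + I*sqrt(271))/(10 + I*sqrt(271)) + (-42)**2) = 644460*((9 + I*sqrt(271))/(10 + I*sqrt(271)) + 1764) = 644460*(1764 + (9 + I*sqrt(271))/(10 + I*sqrt(271))) = 1136827440 + 644460*(9 + I*sqrt(271))/(10 + I*sqrt(271))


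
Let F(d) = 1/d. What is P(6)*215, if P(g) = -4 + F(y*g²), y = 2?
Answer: -61705/72 ≈ -857.01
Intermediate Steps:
F(d) = 1/d
P(g) = -4 + 1/(2*g²)
P(6)*215 = (-4 + (½)/6²)*215 = (-4 + (½)*(1/36))*215 = (-4 + 1/72)*215 = -287/72*215 = -61705/72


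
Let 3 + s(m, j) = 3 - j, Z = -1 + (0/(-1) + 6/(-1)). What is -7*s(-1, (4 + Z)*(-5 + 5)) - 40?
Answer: -40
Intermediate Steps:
Z = -7 (Z = -1 + (0*(-1) + 6*(-1)) = -1 + (0 - 6) = -1 - 6 = -7)
s(m, j) = -j (s(m, j) = -3 + (3 - j) = -j)
-7*s(-1, (4 + Z)*(-5 + 5)) - 40 = -(-7)*(4 - 7)*(-5 + 5) - 40 = -(-7)*(-3*0) - 40 = -(-7)*0 - 40 = -7*0 - 40 = 0 - 40 = -40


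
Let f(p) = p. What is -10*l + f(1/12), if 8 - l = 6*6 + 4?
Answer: 3841/12 ≈ 320.08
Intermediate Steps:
l = -32 (l = 8 - (6*6 + 4) = 8 - (36 + 4) = 8 - 1*40 = 8 - 40 = -32)
-10*l + f(1/12) = -10*(-32) + 1/12 = 320 + 1/12 = 3841/12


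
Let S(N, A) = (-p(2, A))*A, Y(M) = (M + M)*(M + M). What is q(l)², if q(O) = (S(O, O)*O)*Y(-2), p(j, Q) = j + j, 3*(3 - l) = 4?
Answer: 2560000/81 ≈ 31605.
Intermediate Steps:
l = 5/3 (l = 3 - ⅓*4 = 3 - 4/3 = 5/3 ≈ 1.6667)
p(j, Q) = 2*j
Y(M) = 4*M² (Y(M) = (2*M)*(2*M) = 4*M²)
S(N, A) = -4*A (S(N, A) = (-2*2)*A = (-1*4)*A = -4*A)
q(O) = -64*O² (q(O) = ((-4*O)*O)*(4*(-2)²) = (-4*O²)*(4*4) = -4*O²*16 = -64*O²)
q(l)² = (-64*(5/3)²)² = (-64*25/9)² = (-1600/9)² = 2560000/81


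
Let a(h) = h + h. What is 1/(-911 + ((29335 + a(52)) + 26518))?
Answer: 1/55046 ≈ 1.8167e-5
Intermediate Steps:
a(h) = 2*h
1/(-911 + ((29335 + a(52)) + 26518)) = 1/(-911 + ((29335 + 2*52) + 26518)) = 1/(-911 + ((29335 + 104) + 26518)) = 1/(-911 + (29439 + 26518)) = 1/(-911 + 55957) = 1/55046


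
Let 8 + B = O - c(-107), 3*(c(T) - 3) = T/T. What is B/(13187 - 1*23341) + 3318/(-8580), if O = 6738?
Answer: -22851443/21780330 ≈ -1.0492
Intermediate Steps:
c(T) = 10/3 (c(T) = 3 + (T/T)/3 = 3 + (1/3)*1 = 3 + 1/3 = 10/3)
B = 20180/3 (B = -8 + (6738 - 1*10/3) = -8 + (6738 - 10/3) = -8 + 20204/3 = 20180/3 ≈ 6726.7)
B/(13187 - 1*23341) + 3318/(-8580) = 20180/(3*(13187 - 1*23341)) + 3318/(-8580) = 20180/(3*(13187 - 23341)) + 3318*(-1/8580) = (20180/3)/(-10154) - 553/1430 = (20180/3)*(-1/10154) - 553/1430 = -10090/15231 - 553/1430 = -22851443/21780330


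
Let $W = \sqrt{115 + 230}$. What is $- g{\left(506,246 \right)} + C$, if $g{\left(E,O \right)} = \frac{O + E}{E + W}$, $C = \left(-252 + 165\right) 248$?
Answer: $- \frac{239876936}{11117} + \frac{752 \sqrt{345}}{255691} \approx -21577.0$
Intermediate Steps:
$C = -21576$ ($C = \left(-87\right) 248 = -21576$)
$W = \sqrt{345} \approx 18.574$
$g{\left(E,O \right)} = \frac{E + O}{E + \sqrt{345}}$ ($g{\left(E,O \right)} = \frac{O + E}{E + \sqrt{345}} = \frac{E + O}{E + \sqrt{345}}$)
$- g{\left(506,246 \right)} + C = - \frac{506 + 246}{506 + \sqrt{345}} - 21576 = - \frac{752}{506 + \sqrt{345}} - 21576 = -21576 - \frac{752}{506 + \sqrt{345}}$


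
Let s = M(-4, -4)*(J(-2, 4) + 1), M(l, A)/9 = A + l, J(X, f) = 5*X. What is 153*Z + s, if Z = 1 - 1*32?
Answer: -4095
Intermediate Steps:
Z = -31 (Z = 1 - 32 = -31)
M(l, A) = 9*A + 9*l (M(l, A) = 9*(A + l) = 9*A + 9*l)
s = 648 (s = (9*(-4) + 9*(-4))*(5*(-2) + 1) = (-36 - 36)*(-10 + 1) = -72*(-9) = 648)
153*Z + s = 153*(-31) + 648 = -4743 + 648 = -4095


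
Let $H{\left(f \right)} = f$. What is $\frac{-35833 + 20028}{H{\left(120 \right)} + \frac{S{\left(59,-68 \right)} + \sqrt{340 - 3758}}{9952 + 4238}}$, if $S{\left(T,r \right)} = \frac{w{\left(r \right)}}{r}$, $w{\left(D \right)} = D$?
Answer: $- \frac{381892203532950}{2899531249019} + \frac{224272950 i \sqrt{3418}}{2899531249019} \approx -131.71 + 0.004522 i$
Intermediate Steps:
$S{\left(T,r \right)} = 1$ ($S{\left(T,r \right)} = \frac{r}{r} = 1$)
$\frac{-35833 + 20028}{H{\left(120 \right)} + \frac{S{\left(59,-68 \right)} + \sqrt{340 - 3758}}{9952 + 4238}} = \frac{-35833 + 20028}{120 + \frac{1 + \sqrt{340 - 3758}}{9952 + 4238}} = - \frac{15805}{120 + \frac{1 + \sqrt{-3418}}{14190}} = - \frac{15805}{120 + \left(1 + i \sqrt{3418}\right) \frac{1}{14190}} = - \frac{15805}{120 + \left(\frac{1}{14190} + \frac{i \sqrt{3418}}{14190}\right)} = - \frac{15805}{\frac{1702801}{14190} + \frac{i \sqrt{3418}}{14190}}$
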